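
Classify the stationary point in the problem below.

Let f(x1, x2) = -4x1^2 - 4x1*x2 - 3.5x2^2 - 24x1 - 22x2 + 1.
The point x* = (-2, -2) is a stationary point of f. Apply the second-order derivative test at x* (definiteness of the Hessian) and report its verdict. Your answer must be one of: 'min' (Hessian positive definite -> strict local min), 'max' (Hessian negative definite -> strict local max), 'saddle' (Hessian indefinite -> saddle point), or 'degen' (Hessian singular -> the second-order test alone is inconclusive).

Compute the Hessian H = grad^2 f:
  H = [[-8, -4], [-4, -7]]
Verify stationarity: grad f(x*) = H x* + g = (0, 0).
Eigenvalues of H: -11.5311, -3.4689.
Both eigenvalues < 0, so H is negative definite -> x* is a strict local max.

max


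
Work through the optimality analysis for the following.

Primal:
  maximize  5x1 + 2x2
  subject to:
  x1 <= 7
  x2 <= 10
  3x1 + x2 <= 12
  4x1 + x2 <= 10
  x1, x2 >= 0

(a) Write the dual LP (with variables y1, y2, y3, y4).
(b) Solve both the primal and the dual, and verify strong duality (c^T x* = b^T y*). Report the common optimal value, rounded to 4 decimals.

The standard primal-dual pair for 'max c^T x s.t. A x <= b, x >= 0' is:
  Dual:  min b^T y  s.t.  A^T y >= c,  y >= 0.

So the dual LP is:
  minimize  7y1 + 10y2 + 12y3 + 10y4
  subject to:
    y1 + 3y3 + 4y4 >= 5
    y2 + y3 + y4 >= 2
    y1, y2, y3, y4 >= 0

Solving the primal: x* = (0, 10).
  primal value c^T x* = 20.
Solving the dual: y* = (0, 0.75, 0, 1.25).
  dual value b^T y* = 20.
Strong duality: c^T x* = b^T y*. Confirmed.

20


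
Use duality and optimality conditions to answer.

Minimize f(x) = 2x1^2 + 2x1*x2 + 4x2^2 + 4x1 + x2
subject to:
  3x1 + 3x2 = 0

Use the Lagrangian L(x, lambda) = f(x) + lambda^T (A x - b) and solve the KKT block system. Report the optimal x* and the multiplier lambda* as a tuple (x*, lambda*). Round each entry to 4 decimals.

Form the Lagrangian:
  L(x, lambda) = (1/2) x^T Q x + c^T x + lambda^T (A x - b)
Stationarity (grad_x L = 0): Q x + c + A^T lambda = 0.
Primal feasibility: A x = b.

This gives the KKT block system:
  [ Q   A^T ] [ x     ]   [-c ]
  [ A    0  ] [ lambda ] = [ b ]

Solving the linear system:
  x*      = (-0.375, 0.375)
  lambda* = (-1.0833)
  f(x*)   = -0.5625

x* = (-0.375, 0.375), lambda* = (-1.0833)


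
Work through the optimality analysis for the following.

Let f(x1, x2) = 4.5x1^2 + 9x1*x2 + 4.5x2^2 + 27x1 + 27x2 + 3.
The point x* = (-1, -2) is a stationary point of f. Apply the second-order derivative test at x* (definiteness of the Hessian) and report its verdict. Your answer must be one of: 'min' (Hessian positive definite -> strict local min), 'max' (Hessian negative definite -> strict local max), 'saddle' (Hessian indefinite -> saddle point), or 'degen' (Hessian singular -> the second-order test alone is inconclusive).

Compute the Hessian H = grad^2 f:
  H = [[9, 9], [9, 9]]
Verify stationarity: grad f(x*) = H x* + g = (0, 0).
Eigenvalues of H: 0, 18.
H has a zero eigenvalue (singular; positive semidefinite but not definite), so H is neither positive definite, negative definite, nor indefinite. The second-order test alone is inconclusive -> degen.
(Indeed, f is constant along the null direction of H through x*, so x* is not a strict local extremum.)

degen


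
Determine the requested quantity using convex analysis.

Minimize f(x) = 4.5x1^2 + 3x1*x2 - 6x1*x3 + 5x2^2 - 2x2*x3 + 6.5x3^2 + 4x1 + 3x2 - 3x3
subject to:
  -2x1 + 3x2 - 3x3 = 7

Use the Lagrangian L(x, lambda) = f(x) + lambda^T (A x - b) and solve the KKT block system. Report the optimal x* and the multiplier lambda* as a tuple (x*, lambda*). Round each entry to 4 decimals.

Form the Lagrangian:
  L(x, lambda) = (1/2) x^T Q x + c^T x + lambda^T (A x - b)
Stationarity (grad_x L = 0): Q x + c + A^T lambda = 0.
Primal feasibility: A x = b.

This gives the KKT block system:
  [ Q   A^T ] [ x     ]   [-c ]
  [ A    0  ] [ lambda ] = [ b ]

Solving the linear system:
  x*      = (-1.5307, 0.5184, -0.7945)
  lambda* = (-1.727)
  f(x*)   = 4.9525

x* = (-1.5307, 0.5184, -0.7945), lambda* = (-1.727)


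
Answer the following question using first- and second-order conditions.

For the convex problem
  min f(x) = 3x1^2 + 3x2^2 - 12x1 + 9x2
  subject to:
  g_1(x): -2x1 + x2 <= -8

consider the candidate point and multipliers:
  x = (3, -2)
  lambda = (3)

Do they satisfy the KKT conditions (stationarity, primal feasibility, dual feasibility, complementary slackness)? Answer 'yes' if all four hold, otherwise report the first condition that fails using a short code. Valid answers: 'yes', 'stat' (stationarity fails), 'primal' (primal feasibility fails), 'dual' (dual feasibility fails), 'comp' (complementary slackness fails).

Gradient of f: grad f(x) = Q x + c = (6, -3)
Constraint values g_i(x) = a_i^T x - b_i:
  g_1((3, -2)) = 0
Stationarity residual: grad f(x) + sum_i lambda_i a_i = (0, 0)
  -> stationarity OK
Primal feasibility (all g_i <= 0): OK
Dual feasibility (all lambda_i >= 0): OK
Complementary slackness (lambda_i * g_i(x) = 0 for all i): OK

Verdict: yes, KKT holds.

yes


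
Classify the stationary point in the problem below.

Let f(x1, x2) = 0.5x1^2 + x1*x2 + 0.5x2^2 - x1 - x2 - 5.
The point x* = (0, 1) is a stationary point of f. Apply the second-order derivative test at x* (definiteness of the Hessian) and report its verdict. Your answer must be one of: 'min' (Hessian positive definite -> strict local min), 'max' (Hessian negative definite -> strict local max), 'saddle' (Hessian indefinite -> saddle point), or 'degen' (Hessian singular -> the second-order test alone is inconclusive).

Compute the Hessian H = grad^2 f:
  H = [[1, 1], [1, 1]]
Verify stationarity: grad f(x*) = H x* + g = (0, 0).
Eigenvalues of H: 0, 2.
H has a zero eigenvalue (singular; positive semidefinite but not definite), so H is neither positive definite, negative definite, nor indefinite. The second-order test alone is inconclusive -> degen.
(Indeed, f is constant along the null direction of H through x*, so x* is not a strict local extremum.)

degen


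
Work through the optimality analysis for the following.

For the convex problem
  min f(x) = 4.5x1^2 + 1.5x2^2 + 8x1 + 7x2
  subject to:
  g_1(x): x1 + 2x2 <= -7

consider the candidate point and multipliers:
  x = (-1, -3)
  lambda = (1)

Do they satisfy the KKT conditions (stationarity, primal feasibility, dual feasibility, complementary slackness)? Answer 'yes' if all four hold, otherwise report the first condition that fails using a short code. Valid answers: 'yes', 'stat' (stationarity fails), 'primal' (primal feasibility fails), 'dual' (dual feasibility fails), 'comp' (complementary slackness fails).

Gradient of f: grad f(x) = Q x + c = (-1, -2)
Constraint values g_i(x) = a_i^T x - b_i:
  g_1((-1, -3)) = 0
Stationarity residual: grad f(x) + sum_i lambda_i a_i = (0, 0)
  -> stationarity OK
Primal feasibility (all g_i <= 0): OK
Dual feasibility (all lambda_i >= 0): OK
Complementary slackness (lambda_i * g_i(x) = 0 for all i): OK

Verdict: yes, KKT holds.

yes


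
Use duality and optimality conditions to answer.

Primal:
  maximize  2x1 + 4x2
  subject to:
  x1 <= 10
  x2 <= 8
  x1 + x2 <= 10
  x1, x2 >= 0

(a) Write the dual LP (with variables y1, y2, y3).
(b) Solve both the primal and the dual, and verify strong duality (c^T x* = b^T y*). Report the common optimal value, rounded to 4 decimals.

The standard primal-dual pair for 'max c^T x s.t. A x <= b, x >= 0' is:
  Dual:  min b^T y  s.t.  A^T y >= c,  y >= 0.

So the dual LP is:
  minimize  10y1 + 8y2 + 10y3
  subject to:
    y1 + y3 >= 2
    y2 + y3 >= 4
    y1, y2, y3 >= 0

Solving the primal: x* = (2, 8).
  primal value c^T x* = 36.
Solving the dual: y* = (0, 2, 2).
  dual value b^T y* = 36.
Strong duality: c^T x* = b^T y*. Confirmed.

36


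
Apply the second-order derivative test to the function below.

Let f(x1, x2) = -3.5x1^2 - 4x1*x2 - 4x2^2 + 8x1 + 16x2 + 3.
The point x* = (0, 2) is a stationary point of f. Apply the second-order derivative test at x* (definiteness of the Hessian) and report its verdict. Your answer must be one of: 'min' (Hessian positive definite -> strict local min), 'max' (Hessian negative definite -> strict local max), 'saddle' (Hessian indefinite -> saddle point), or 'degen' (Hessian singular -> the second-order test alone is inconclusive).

Compute the Hessian H = grad^2 f:
  H = [[-7, -4], [-4, -8]]
Verify stationarity: grad f(x*) = H x* + g = (0, 0).
Eigenvalues of H: -11.5311, -3.4689.
Both eigenvalues < 0, so H is negative definite -> x* is a strict local max.

max


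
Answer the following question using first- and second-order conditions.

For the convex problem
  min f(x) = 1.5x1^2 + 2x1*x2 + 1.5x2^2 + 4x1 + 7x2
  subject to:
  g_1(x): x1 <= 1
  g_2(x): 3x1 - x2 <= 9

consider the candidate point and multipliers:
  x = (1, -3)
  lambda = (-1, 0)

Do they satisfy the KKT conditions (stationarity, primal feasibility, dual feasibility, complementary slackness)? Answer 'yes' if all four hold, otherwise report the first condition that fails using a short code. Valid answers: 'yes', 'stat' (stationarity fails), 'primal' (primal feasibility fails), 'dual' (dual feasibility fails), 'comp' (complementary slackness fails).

Gradient of f: grad f(x) = Q x + c = (1, 0)
Constraint values g_i(x) = a_i^T x - b_i:
  g_1((1, -3)) = 0
  g_2((1, -3)) = -3
Stationarity residual: grad f(x) + sum_i lambda_i a_i = (0, 0)
  -> stationarity OK
Primal feasibility (all g_i <= 0): OK
Dual feasibility (all lambda_i >= 0): FAILS
Complementary slackness (lambda_i * g_i(x) = 0 for all i): OK

Verdict: the first failing condition is dual_feasibility -> dual.

dual


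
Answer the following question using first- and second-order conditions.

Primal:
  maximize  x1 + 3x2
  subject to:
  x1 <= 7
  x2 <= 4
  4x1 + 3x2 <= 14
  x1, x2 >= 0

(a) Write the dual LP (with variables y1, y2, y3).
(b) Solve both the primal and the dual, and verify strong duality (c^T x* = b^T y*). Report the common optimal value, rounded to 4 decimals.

The standard primal-dual pair for 'max c^T x s.t. A x <= b, x >= 0' is:
  Dual:  min b^T y  s.t.  A^T y >= c,  y >= 0.

So the dual LP is:
  minimize  7y1 + 4y2 + 14y3
  subject to:
    y1 + 4y3 >= 1
    y2 + 3y3 >= 3
    y1, y2, y3 >= 0

Solving the primal: x* = (0.5, 4).
  primal value c^T x* = 12.5.
Solving the dual: y* = (0, 2.25, 0.25).
  dual value b^T y* = 12.5.
Strong duality: c^T x* = b^T y*. Confirmed.

12.5


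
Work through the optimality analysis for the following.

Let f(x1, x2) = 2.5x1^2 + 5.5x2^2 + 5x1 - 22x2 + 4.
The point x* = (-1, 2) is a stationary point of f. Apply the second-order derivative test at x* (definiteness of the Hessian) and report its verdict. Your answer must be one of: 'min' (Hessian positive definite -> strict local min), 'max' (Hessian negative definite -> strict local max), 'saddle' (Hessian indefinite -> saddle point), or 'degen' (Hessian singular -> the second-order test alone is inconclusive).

Compute the Hessian H = grad^2 f:
  H = [[5, 0], [0, 11]]
Verify stationarity: grad f(x*) = H x* + g = (0, 0).
Eigenvalues of H: 5, 11.
Both eigenvalues > 0, so H is positive definite -> x* is a strict local min.

min


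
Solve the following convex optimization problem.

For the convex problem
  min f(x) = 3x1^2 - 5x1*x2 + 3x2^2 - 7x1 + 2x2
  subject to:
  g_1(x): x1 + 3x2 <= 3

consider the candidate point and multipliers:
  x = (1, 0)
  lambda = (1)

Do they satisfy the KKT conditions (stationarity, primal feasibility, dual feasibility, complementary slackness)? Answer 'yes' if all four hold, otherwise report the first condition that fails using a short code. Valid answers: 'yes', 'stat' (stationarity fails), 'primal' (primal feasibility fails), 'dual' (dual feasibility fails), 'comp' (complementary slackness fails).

Gradient of f: grad f(x) = Q x + c = (-1, -3)
Constraint values g_i(x) = a_i^T x - b_i:
  g_1((1, 0)) = -2
Stationarity residual: grad f(x) + sum_i lambda_i a_i = (0, 0)
  -> stationarity OK
Primal feasibility (all g_i <= 0): OK
Dual feasibility (all lambda_i >= 0): OK
Complementary slackness (lambda_i * g_i(x) = 0 for all i): FAILS

Verdict: the first failing condition is complementary_slackness -> comp.

comp


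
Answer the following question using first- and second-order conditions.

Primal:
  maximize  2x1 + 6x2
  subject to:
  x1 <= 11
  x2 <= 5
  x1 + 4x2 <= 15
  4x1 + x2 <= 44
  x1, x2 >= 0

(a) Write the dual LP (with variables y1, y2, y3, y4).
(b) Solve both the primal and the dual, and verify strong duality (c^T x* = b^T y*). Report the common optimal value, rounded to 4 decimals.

The standard primal-dual pair for 'max c^T x s.t. A x <= b, x >= 0' is:
  Dual:  min b^T y  s.t.  A^T y >= c,  y >= 0.

So the dual LP is:
  minimize  11y1 + 5y2 + 15y3 + 44y4
  subject to:
    y1 + y3 + 4y4 >= 2
    y2 + 4y3 + y4 >= 6
    y1, y2, y3, y4 >= 0

Solving the primal: x* = (10.7333, 1.0667).
  primal value c^T x* = 27.8667.
Solving the dual: y* = (0, 0, 1.4667, 0.1333).
  dual value b^T y* = 27.8667.
Strong duality: c^T x* = b^T y*. Confirmed.

27.8667


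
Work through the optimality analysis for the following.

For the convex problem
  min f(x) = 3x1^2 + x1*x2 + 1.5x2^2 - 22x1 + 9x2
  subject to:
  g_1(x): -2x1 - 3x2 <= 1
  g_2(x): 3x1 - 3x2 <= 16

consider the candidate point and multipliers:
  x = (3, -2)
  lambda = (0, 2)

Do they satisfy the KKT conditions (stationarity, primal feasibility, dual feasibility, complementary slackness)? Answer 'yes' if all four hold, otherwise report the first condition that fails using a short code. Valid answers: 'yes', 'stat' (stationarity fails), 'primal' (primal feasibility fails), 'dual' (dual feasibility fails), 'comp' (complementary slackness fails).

Gradient of f: grad f(x) = Q x + c = (-6, 6)
Constraint values g_i(x) = a_i^T x - b_i:
  g_1((3, -2)) = -1
  g_2((3, -2)) = -1
Stationarity residual: grad f(x) + sum_i lambda_i a_i = (0, 0)
  -> stationarity OK
Primal feasibility (all g_i <= 0): OK
Dual feasibility (all lambda_i >= 0): OK
Complementary slackness (lambda_i * g_i(x) = 0 for all i): FAILS

Verdict: the first failing condition is complementary_slackness -> comp.

comp


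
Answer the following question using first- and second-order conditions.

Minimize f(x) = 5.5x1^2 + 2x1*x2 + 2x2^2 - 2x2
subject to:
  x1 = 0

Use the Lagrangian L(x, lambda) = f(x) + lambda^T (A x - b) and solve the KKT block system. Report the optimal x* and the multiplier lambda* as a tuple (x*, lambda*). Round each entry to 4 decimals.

Form the Lagrangian:
  L(x, lambda) = (1/2) x^T Q x + c^T x + lambda^T (A x - b)
Stationarity (grad_x L = 0): Q x + c + A^T lambda = 0.
Primal feasibility: A x = b.

This gives the KKT block system:
  [ Q   A^T ] [ x     ]   [-c ]
  [ A    0  ] [ lambda ] = [ b ]

Solving the linear system:
  x*      = (0, 0.5)
  lambda* = (-1)
  f(x*)   = -0.5

x* = (0, 0.5), lambda* = (-1)


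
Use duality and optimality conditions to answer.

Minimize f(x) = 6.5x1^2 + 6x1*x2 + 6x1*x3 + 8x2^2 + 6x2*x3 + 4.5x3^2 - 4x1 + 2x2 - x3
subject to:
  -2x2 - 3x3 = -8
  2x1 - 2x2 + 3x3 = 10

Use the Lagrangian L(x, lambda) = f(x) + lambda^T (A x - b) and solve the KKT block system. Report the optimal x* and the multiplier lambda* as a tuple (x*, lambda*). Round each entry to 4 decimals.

Form the Lagrangian:
  L(x, lambda) = (1/2) x^T Q x + c^T x + lambda^T (A x - b)
Stationarity (grad_x L = 0): Q x + c + A^T lambda = 0.
Primal feasibility: A x = b.

This gives the KKT block system:
  [ Q   A^T ] [ x     ]   [-c ]
  [ A    0  ] [ lambda ] = [ b ]

Solving the linear system:
  x*      = (-0.5185, -0.7593, 3.1728)
  lambda* = (4.7593, -1.8704)
  f(x*)   = 27.0802

x* = (-0.5185, -0.7593, 3.1728), lambda* = (4.7593, -1.8704)


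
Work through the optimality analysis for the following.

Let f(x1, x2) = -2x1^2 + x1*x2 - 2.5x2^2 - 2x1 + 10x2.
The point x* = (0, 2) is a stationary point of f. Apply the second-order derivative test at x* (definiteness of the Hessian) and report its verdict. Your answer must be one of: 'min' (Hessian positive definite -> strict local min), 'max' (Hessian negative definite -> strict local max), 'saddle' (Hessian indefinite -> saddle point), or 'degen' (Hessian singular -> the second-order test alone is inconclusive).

Compute the Hessian H = grad^2 f:
  H = [[-4, 1], [1, -5]]
Verify stationarity: grad f(x*) = H x* + g = (0, 0).
Eigenvalues of H: -5.618, -3.382.
Both eigenvalues < 0, so H is negative definite -> x* is a strict local max.

max


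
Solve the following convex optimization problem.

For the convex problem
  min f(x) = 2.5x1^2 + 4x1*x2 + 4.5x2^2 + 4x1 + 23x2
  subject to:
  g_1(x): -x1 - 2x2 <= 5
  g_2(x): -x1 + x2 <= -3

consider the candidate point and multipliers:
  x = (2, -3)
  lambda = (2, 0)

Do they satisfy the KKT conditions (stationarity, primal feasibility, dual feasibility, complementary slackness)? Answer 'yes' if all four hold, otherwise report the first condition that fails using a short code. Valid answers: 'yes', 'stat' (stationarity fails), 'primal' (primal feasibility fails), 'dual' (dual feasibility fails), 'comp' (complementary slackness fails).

Gradient of f: grad f(x) = Q x + c = (2, 4)
Constraint values g_i(x) = a_i^T x - b_i:
  g_1((2, -3)) = -1
  g_2((2, -3)) = -2
Stationarity residual: grad f(x) + sum_i lambda_i a_i = (0, 0)
  -> stationarity OK
Primal feasibility (all g_i <= 0): OK
Dual feasibility (all lambda_i >= 0): OK
Complementary slackness (lambda_i * g_i(x) = 0 for all i): FAILS

Verdict: the first failing condition is complementary_slackness -> comp.

comp


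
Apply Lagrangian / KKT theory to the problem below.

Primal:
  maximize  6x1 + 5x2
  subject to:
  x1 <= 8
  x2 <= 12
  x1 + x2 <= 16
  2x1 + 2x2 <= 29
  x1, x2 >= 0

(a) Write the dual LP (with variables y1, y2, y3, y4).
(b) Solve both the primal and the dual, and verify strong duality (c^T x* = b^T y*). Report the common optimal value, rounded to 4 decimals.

The standard primal-dual pair for 'max c^T x s.t. A x <= b, x >= 0' is:
  Dual:  min b^T y  s.t.  A^T y >= c,  y >= 0.

So the dual LP is:
  minimize  8y1 + 12y2 + 16y3 + 29y4
  subject to:
    y1 + y3 + 2y4 >= 6
    y2 + y3 + 2y4 >= 5
    y1, y2, y3, y4 >= 0

Solving the primal: x* = (8, 6.5).
  primal value c^T x* = 80.5.
Solving the dual: y* = (1, 0, 0, 2.5).
  dual value b^T y* = 80.5.
Strong duality: c^T x* = b^T y*. Confirmed.

80.5


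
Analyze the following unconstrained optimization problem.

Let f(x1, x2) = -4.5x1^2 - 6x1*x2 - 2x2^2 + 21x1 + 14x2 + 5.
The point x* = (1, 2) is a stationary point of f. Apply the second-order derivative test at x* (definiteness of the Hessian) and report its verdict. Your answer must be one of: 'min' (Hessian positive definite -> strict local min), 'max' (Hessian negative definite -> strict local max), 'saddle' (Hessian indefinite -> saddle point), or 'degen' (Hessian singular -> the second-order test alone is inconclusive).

Compute the Hessian H = grad^2 f:
  H = [[-9, -6], [-6, -4]]
Verify stationarity: grad f(x*) = H x* + g = (0, 0).
Eigenvalues of H: -13, 0.
H has a zero eigenvalue (singular; negative semidefinite but not definite), so H is neither positive definite, negative definite, nor indefinite. The second-order test alone is inconclusive -> degen.
(Indeed, f is constant along the null direction of H through x*, so x* is not a strict local extremum.)

degen


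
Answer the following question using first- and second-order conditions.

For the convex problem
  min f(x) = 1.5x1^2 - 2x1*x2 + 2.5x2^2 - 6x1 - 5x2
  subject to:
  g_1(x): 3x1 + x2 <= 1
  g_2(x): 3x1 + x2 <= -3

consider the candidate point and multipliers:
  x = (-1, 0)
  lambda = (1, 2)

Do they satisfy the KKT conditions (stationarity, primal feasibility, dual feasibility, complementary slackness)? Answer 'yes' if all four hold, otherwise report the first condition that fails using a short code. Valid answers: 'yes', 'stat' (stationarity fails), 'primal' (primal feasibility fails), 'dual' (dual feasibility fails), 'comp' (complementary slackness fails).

Gradient of f: grad f(x) = Q x + c = (-9, -3)
Constraint values g_i(x) = a_i^T x - b_i:
  g_1((-1, 0)) = -4
  g_2((-1, 0)) = 0
Stationarity residual: grad f(x) + sum_i lambda_i a_i = (0, 0)
  -> stationarity OK
Primal feasibility (all g_i <= 0): OK
Dual feasibility (all lambda_i >= 0): OK
Complementary slackness (lambda_i * g_i(x) = 0 for all i): FAILS

Verdict: the first failing condition is complementary_slackness -> comp.

comp


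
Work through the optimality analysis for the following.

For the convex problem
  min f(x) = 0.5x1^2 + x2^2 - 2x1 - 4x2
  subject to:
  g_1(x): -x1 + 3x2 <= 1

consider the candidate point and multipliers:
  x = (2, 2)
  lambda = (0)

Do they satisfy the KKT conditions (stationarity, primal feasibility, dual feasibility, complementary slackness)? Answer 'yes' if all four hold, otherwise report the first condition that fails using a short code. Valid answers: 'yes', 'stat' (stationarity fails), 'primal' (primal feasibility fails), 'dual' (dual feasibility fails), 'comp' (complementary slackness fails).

Gradient of f: grad f(x) = Q x + c = (0, 0)
Constraint values g_i(x) = a_i^T x - b_i:
  g_1((2, 2)) = 3
Stationarity residual: grad f(x) + sum_i lambda_i a_i = (0, 0)
  -> stationarity OK
Primal feasibility (all g_i <= 0): FAILS
Dual feasibility (all lambda_i >= 0): OK
Complementary slackness (lambda_i * g_i(x) = 0 for all i): OK

Verdict: the first failing condition is primal_feasibility -> primal.

primal


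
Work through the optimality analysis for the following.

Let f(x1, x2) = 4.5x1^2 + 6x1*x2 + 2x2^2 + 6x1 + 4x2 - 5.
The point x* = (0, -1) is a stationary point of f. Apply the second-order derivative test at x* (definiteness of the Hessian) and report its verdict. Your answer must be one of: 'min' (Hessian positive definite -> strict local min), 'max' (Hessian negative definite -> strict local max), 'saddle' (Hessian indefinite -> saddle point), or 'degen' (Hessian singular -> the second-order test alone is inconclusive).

Compute the Hessian H = grad^2 f:
  H = [[9, 6], [6, 4]]
Verify stationarity: grad f(x*) = H x* + g = (0, 0).
Eigenvalues of H: 0, 13.
H has a zero eigenvalue (singular; positive semidefinite but not definite), so H is neither positive definite, negative definite, nor indefinite. The second-order test alone is inconclusive -> degen.
(Indeed, f is constant along the null direction of H through x*, so x* is not a strict local extremum.)

degen


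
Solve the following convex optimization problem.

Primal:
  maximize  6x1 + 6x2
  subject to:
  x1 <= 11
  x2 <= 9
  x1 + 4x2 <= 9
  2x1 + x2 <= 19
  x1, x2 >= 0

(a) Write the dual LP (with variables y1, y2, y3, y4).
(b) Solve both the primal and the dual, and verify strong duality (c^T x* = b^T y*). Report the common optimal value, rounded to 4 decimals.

The standard primal-dual pair for 'max c^T x s.t. A x <= b, x >= 0' is:
  Dual:  min b^T y  s.t.  A^T y >= c,  y >= 0.

So the dual LP is:
  minimize  11y1 + 9y2 + 9y3 + 19y4
  subject to:
    y1 + y3 + 2y4 >= 6
    y2 + 4y3 + y4 >= 6
    y1, y2, y3, y4 >= 0

Solving the primal: x* = (9, 0).
  primal value c^T x* = 54.
Solving the dual: y* = (0, 0, 6, 0).
  dual value b^T y* = 54.
Strong duality: c^T x* = b^T y*. Confirmed.

54


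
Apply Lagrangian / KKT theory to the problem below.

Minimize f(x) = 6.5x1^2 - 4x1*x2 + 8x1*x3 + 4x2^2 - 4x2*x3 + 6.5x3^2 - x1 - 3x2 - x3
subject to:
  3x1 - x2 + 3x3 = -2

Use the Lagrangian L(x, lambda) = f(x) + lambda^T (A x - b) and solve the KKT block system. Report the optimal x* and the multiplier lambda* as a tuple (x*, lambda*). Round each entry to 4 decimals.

Form the Lagrangian:
  L(x, lambda) = (1/2) x^T Q x + c^T x + lambda^T (A x - b)
Stationarity (grad_x L = 0): Q x + c + A^T lambda = 0.
Primal feasibility: A x = b.

This gives the KKT block system:
  [ Q   A^T ] [ x     ]   [-c ]
  [ A    0  ] [ lambda ] = [ b ]

Solving the linear system:
  x*      = (-0.2564, 0.4615, -0.2564)
  lambda* = (2.7436)
  f(x*)   = 2.3077

x* = (-0.2564, 0.4615, -0.2564), lambda* = (2.7436)


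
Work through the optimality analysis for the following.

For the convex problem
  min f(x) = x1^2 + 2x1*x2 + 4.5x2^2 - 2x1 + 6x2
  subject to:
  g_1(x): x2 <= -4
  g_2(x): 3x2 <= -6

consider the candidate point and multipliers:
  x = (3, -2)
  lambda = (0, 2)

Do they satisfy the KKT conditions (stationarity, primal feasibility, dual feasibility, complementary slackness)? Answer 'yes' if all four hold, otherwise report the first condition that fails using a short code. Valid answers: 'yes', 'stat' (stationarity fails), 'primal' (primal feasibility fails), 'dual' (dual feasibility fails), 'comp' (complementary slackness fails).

Gradient of f: grad f(x) = Q x + c = (0, -6)
Constraint values g_i(x) = a_i^T x - b_i:
  g_1((3, -2)) = 2
  g_2((3, -2)) = 0
Stationarity residual: grad f(x) + sum_i lambda_i a_i = (0, 0)
  -> stationarity OK
Primal feasibility (all g_i <= 0): FAILS
Dual feasibility (all lambda_i >= 0): OK
Complementary slackness (lambda_i * g_i(x) = 0 for all i): OK

Verdict: the first failing condition is primal_feasibility -> primal.

primal


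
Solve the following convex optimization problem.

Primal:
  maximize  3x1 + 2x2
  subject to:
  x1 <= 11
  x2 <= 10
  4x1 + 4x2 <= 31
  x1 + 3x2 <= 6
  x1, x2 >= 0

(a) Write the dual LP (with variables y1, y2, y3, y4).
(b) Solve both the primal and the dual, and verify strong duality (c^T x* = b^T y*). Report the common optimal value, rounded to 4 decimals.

The standard primal-dual pair for 'max c^T x s.t. A x <= b, x >= 0' is:
  Dual:  min b^T y  s.t.  A^T y >= c,  y >= 0.

So the dual LP is:
  minimize  11y1 + 10y2 + 31y3 + 6y4
  subject to:
    y1 + 4y3 + y4 >= 3
    y2 + 4y3 + 3y4 >= 2
    y1, y2, y3, y4 >= 0

Solving the primal: x* = (6, 0).
  primal value c^T x* = 18.
Solving the dual: y* = (0, 0, 0, 3).
  dual value b^T y* = 18.
Strong duality: c^T x* = b^T y*. Confirmed.

18


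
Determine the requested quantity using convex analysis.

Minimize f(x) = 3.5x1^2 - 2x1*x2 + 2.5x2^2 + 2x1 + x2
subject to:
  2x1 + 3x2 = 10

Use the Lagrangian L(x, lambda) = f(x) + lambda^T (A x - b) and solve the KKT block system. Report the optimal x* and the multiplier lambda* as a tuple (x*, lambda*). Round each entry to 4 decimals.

Form the Lagrangian:
  L(x, lambda) = (1/2) x^T Q x + c^T x + lambda^T (A x - b)
Stationarity (grad_x L = 0): Q x + c + A^T lambda = 0.
Primal feasibility: A x = b.

This gives the KKT block system:
  [ Q   A^T ] [ x     ]   [-c ]
  [ A    0  ] [ lambda ] = [ b ]

Solving the linear system:
  x*      = (1.3832, 2.4112)
  lambda* = (-3.4299)
  f(x*)   = 19.7383

x* = (1.3832, 2.4112), lambda* = (-3.4299)


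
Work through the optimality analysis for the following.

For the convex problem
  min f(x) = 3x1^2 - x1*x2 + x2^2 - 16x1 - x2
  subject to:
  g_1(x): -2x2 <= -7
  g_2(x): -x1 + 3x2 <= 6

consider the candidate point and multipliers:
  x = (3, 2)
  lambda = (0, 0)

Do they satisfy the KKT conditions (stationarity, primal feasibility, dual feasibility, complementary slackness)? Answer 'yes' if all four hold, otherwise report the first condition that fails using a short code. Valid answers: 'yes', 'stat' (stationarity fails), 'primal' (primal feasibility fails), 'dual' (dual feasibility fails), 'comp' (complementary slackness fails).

Gradient of f: grad f(x) = Q x + c = (0, 0)
Constraint values g_i(x) = a_i^T x - b_i:
  g_1((3, 2)) = 3
  g_2((3, 2)) = -3
Stationarity residual: grad f(x) + sum_i lambda_i a_i = (0, 0)
  -> stationarity OK
Primal feasibility (all g_i <= 0): FAILS
Dual feasibility (all lambda_i >= 0): OK
Complementary slackness (lambda_i * g_i(x) = 0 for all i): OK

Verdict: the first failing condition is primal_feasibility -> primal.

primal


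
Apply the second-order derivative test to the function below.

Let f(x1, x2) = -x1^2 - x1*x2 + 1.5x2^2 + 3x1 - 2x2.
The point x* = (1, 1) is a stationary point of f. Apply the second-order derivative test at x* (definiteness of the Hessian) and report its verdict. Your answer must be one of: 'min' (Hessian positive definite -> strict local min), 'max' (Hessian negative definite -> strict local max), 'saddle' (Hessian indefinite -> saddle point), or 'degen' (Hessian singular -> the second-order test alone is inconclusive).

Compute the Hessian H = grad^2 f:
  H = [[-2, -1], [-1, 3]]
Verify stationarity: grad f(x*) = H x* + g = (0, 0).
Eigenvalues of H: -2.1926, 3.1926.
Eigenvalues have mixed signs, so H is indefinite -> x* is a saddle point.

saddle


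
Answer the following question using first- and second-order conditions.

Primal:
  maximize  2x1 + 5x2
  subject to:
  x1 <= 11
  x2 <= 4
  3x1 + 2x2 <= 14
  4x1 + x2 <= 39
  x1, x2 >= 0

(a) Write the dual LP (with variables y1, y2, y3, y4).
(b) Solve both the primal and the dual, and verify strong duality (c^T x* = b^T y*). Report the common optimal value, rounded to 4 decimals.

The standard primal-dual pair for 'max c^T x s.t. A x <= b, x >= 0' is:
  Dual:  min b^T y  s.t.  A^T y >= c,  y >= 0.

So the dual LP is:
  minimize  11y1 + 4y2 + 14y3 + 39y4
  subject to:
    y1 + 3y3 + 4y4 >= 2
    y2 + 2y3 + y4 >= 5
    y1, y2, y3, y4 >= 0

Solving the primal: x* = (2, 4).
  primal value c^T x* = 24.
Solving the dual: y* = (0, 3.6667, 0.6667, 0).
  dual value b^T y* = 24.
Strong duality: c^T x* = b^T y*. Confirmed.

24


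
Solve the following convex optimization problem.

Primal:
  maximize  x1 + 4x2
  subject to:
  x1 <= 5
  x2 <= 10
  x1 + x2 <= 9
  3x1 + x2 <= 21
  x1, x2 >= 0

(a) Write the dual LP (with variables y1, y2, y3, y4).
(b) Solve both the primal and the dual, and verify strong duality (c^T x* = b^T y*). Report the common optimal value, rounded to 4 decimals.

The standard primal-dual pair for 'max c^T x s.t. A x <= b, x >= 0' is:
  Dual:  min b^T y  s.t.  A^T y >= c,  y >= 0.

So the dual LP is:
  minimize  5y1 + 10y2 + 9y3 + 21y4
  subject to:
    y1 + y3 + 3y4 >= 1
    y2 + y3 + y4 >= 4
    y1, y2, y3, y4 >= 0

Solving the primal: x* = (0, 9).
  primal value c^T x* = 36.
Solving the dual: y* = (0, 0, 4, 0).
  dual value b^T y* = 36.
Strong duality: c^T x* = b^T y*. Confirmed.

36


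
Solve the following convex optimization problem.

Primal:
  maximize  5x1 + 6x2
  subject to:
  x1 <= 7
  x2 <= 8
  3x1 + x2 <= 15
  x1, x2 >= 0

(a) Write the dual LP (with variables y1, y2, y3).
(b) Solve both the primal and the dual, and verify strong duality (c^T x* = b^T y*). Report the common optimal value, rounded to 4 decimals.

The standard primal-dual pair for 'max c^T x s.t. A x <= b, x >= 0' is:
  Dual:  min b^T y  s.t.  A^T y >= c,  y >= 0.

So the dual LP is:
  minimize  7y1 + 8y2 + 15y3
  subject to:
    y1 + 3y3 >= 5
    y2 + y3 >= 6
    y1, y2, y3 >= 0

Solving the primal: x* = (2.3333, 8).
  primal value c^T x* = 59.6667.
Solving the dual: y* = (0, 4.3333, 1.6667).
  dual value b^T y* = 59.6667.
Strong duality: c^T x* = b^T y*. Confirmed.

59.6667


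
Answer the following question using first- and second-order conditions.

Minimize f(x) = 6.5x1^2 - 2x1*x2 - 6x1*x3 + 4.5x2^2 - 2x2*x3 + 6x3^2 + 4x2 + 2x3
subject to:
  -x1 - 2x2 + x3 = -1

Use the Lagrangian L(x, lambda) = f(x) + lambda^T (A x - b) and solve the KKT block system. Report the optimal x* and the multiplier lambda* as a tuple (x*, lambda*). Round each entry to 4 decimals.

Form the Lagrangian:
  L(x, lambda) = (1/2) x^T Q x + c^T x + lambda^T (A x - b)
Stationarity (grad_x L = 0): Q x + c + A^T lambda = 0.
Primal feasibility: A x = b.

This gives the KKT block system:
  [ Q   A^T ] [ x     ]   [-c ]
  [ A    0  ] [ lambda ] = [ b ]

Solving the linear system:
  x*      = (0.1466, 0.2618, -0.3298)
  lambda* = (3.3613)
  f(x*)   = 1.8743

x* = (0.1466, 0.2618, -0.3298), lambda* = (3.3613)


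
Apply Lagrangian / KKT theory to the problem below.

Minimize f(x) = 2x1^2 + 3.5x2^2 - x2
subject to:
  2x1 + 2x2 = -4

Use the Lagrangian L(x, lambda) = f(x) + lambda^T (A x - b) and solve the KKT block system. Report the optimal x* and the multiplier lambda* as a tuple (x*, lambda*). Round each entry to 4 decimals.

Form the Lagrangian:
  L(x, lambda) = (1/2) x^T Q x + c^T x + lambda^T (A x - b)
Stationarity (grad_x L = 0): Q x + c + A^T lambda = 0.
Primal feasibility: A x = b.

This gives the KKT block system:
  [ Q   A^T ] [ x     ]   [-c ]
  [ A    0  ] [ lambda ] = [ b ]

Solving the linear system:
  x*      = (-1.3636, -0.6364)
  lambda* = (2.7273)
  f(x*)   = 5.7727

x* = (-1.3636, -0.6364), lambda* = (2.7273)


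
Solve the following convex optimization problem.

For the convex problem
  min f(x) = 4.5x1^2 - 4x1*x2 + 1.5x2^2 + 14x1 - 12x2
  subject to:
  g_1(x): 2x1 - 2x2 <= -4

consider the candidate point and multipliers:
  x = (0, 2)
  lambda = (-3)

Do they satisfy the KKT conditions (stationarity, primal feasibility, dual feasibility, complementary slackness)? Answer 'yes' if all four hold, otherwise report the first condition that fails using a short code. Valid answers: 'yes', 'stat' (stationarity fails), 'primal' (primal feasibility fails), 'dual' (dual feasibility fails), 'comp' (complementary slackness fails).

Gradient of f: grad f(x) = Q x + c = (6, -6)
Constraint values g_i(x) = a_i^T x - b_i:
  g_1((0, 2)) = 0
Stationarity residual: grad f(x) + sum_i lambda_i a_i = (0, 0)
  -> stationarity OK
Primal feasibility (all g_i <= 0): OK
Dual feasibility (all lambda_i >= 0): FAILS
Complementary slackness (lambda_i * g_i(x) = 0 for all i): OK

Verdict: the first failing condition is dual_feasibility -> dual.

dual


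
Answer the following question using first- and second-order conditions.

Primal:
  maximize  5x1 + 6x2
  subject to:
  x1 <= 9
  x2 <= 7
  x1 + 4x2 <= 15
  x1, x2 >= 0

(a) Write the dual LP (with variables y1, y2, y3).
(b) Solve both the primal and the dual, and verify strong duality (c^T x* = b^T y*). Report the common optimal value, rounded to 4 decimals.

The standard primal-dual pair for 'max c^T x s.t. A x <= b, x >= 0' is:
  Dual:  min b^T y  s.t.  A^T y >= c,  y >= 0.

So the dual LP is:
  minimize  9y1 + 7y2 + 15y3
  subject to:
    y1 + y3 >= 5
    y2 + 4y3 >= 6
    y1, y2, y3 >= 0

Solving the primal: x* = (9, 1.5).
  primal value c^T x* = 54.
Solving the dual: y* = (3.5, 0, 1.5).
  dual value b^T y* = 54.
Strong duality: c^T x* = b^T y*. Confirmed.

54


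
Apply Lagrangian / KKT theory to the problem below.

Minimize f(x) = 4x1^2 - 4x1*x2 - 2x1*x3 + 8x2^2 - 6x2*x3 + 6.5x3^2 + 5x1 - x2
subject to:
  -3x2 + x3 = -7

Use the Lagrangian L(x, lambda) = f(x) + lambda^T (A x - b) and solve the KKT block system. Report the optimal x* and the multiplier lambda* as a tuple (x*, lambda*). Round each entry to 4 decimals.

Form the Lagrangian:
  L(x, lambda) = (1/2) x^T Q x + c^T x + lambda^T (A x - b)
Stationarity (grad_x L = 0): Q x + c + A^T lambda = 0.
Primal feasibility: A x = b.

This gives the KKT block system:
  [ Q   A^T ] [ x     ]   [-c ]
  [ A    0  ] [ lambda ] = [ b ]

Solving the linear system:
  x*      = (0.7056, 2.4645, 0.3935)
  lambda* = (11.0828)
  f(x*)   = 39.3217

x* = (0.7056, 2.4645, 0.3935), lambda* = (11.0828)


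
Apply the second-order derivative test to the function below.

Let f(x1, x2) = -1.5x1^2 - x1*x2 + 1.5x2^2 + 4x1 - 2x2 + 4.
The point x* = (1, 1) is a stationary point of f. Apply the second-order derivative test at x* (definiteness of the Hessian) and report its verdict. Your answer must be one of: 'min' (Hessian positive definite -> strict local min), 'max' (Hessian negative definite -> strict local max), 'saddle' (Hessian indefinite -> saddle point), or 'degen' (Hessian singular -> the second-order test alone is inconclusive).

Compute the Hessian H = grad^2 f:
  H = [[-3, -1], [-1, 3]]
Verify stationarity: grad f(x*) = H x* + g = (0, 0).
Eigenvalues of H: -3.1623, 3.1623.
Eigenvalues have mixed signs, so H is indefinite -> x* is a saddle point.

saddle


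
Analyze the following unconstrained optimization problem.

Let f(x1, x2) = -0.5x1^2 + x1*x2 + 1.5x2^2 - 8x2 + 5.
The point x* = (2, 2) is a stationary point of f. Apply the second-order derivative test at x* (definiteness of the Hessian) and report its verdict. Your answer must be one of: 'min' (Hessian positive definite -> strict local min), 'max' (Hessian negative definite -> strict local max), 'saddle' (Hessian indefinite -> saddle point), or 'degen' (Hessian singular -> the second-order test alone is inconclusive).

Compute the Hessian H = grad^2 f:
  H = [[-1, 1], [1, 3]]
Verify stationarity: grad f(x*) = H x* + g = (0, 0).
Eigenvalues of H: -1.2361, 3.2361.
Eigenvalues have mixed signs, so H is indefinite -> x* is a saddle point.

saddle


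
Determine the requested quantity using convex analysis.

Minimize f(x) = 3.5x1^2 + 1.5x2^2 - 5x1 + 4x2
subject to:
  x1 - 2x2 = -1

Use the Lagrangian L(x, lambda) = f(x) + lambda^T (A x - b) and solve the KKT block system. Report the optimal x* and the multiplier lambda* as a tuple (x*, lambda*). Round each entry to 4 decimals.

Form the Lagrangian:
  L(x, lambda) = (1/2) x^T Q x + c^T x + lambda^T (A x - b)
Stationarity (grad_x L = 0): Q x + c + A^T lambda = 0.
Primal feasibility: A x = b.

This gives the KKT block system:
  [ Q   A^T ] [ x     ]   [-c ]
  [ A    0  ] [ lambda ] = [ b ]

Solving the linear system:
  x*      = (0.2903, 0.6452)
  lambda* = (2.9677)
  f(x*)   = 2.0484

x* = (0.2903, 0.6452), lambda* = (2.9677)


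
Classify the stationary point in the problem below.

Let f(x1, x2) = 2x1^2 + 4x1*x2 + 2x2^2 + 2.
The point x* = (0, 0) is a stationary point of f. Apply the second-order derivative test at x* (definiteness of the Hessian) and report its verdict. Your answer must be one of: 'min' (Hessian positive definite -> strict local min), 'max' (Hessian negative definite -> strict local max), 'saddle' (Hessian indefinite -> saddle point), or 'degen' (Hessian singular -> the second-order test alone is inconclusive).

Compute the Hessian H = grad^2 f:
  H = [[4, 4], [4, 4]]
Verify stationarity: grad f(x*) = H x* + g = (0, 0).
Eigenvalues of H: 0, 8.
H has a zero eigenvalue (singular; positive semidefinite but not definite), so H is neither positive definite, negative definite, nor indefinite. The second-order test alone is inconclusive -> degen.
(Indeed, f is constant along the null direction of H through x*, so x* is not a strict local extremum.)

degen


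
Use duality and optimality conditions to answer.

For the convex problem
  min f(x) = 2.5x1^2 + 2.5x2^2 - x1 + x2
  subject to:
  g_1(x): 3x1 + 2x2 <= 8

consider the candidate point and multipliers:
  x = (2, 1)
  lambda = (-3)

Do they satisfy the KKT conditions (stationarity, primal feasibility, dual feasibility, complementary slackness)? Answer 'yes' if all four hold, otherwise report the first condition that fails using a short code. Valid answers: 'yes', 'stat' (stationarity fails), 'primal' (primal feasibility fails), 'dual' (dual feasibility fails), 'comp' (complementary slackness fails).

Gradient of f: grad f(x) = Q x + c = (9, 6)
Constraint values g_i(x) = a_i^T x - b_i:
  g_1((2, 1)) = 0
Stationarity residual: grad f(x) + sum_i lambda_i a_i = (0, 0)
  -> stationarity OK
Primal feasibility (all g_i <= 0): OK
Dual feasibility (all lambda_i >= 0): FAILS
Complementary slackness (lambda_i * g_i(x) = 0 for all i): OK

Verdict: the first failing condition is dual_feasibility -> dual.

dual


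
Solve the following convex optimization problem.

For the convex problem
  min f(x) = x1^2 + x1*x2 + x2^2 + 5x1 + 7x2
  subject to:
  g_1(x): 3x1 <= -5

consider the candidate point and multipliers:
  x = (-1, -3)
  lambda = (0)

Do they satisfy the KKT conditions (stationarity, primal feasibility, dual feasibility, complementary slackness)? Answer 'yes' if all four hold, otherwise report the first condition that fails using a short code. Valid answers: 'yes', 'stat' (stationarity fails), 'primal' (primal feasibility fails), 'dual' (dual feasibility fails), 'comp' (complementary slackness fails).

Gradient of f: grad f(x) = Q x + c = (0, 0)
Constraint values g_i(x) = a_i^T x - b_i:
  g_1((-1, -3)) = 2
Stationarity residual: grad f(x) + sum_i lambda_i a_i = (0, 0)
  -> stationarity OK
Primal feasibility (all g_i <= 0): FAILS
Dual feasibility (all lambda_i >= 0): OK
Complementary slackness (lambda_i * g_i(x) = 0 for all i): OK

Verdict: the first failing condition is primal_feasibility -> primal.

primal
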